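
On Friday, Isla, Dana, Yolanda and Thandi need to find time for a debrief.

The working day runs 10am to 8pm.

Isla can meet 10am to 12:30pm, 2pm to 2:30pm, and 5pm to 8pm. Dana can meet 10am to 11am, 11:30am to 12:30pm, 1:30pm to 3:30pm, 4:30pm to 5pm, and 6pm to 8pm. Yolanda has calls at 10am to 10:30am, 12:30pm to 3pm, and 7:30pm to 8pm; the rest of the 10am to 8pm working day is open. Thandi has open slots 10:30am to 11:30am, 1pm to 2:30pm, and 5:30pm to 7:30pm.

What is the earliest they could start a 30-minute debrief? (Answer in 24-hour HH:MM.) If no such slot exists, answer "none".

10:30

Yolanda free within 10:00–20:00: 10:30–12:30, 15:00–19:30.
Isla ∩ Dana: 10:00–11:00, 11:30–12:30, 14:00–14:30, 18:00–20:00.
Isla ∩ Dana ∩ Yolanda: 10:30–11:00, 11:30–12:30, 18:00–19:30.
Isla ∩ Dana ∩ Yolanda ∩ Thandi: 10:30–11:00, 18:00–19:30.
Windows ≥ 30 min: 10:30–11:00, 18:00–19:30.
Earliest such window starts at 10:30.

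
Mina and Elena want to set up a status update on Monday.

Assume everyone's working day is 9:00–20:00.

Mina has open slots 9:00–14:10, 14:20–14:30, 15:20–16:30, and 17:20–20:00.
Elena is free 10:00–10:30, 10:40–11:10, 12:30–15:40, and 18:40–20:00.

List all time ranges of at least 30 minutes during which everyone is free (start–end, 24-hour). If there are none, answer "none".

Mina ∩ Elena: 10:00–10:30, 10:40–11:10, 12:30–14:10, 14:20–14:30, 15:20–15:40, 18:40–20:00.
Windows ≥ 30 min: 10:00–10:30, 10:40–11:10, 12:30–14:10, 18:40–20:00.

10:00–10:30, 10:40–11:10, 12:30–14:10, 18:40–20:00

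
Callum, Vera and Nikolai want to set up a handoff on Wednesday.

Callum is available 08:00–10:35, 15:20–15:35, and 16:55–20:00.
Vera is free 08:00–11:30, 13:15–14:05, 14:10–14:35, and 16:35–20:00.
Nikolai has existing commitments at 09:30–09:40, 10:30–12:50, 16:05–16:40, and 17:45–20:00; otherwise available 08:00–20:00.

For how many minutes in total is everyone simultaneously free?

Nikolai free within 08:00–20:00: 08:00–09:30, 09:40–10:30, 12:50–16:05, 16:40–17:45.
Callum ∩ Vera: 08:00–10:35, 16:55–20:00.
Callum ∩ Vera ∩ Nikolai: 08:00–09:30, 09:40–10:30, 16:55–17:45.
Total common minutes: 90 + 50 + 50 = 190.

190 minutes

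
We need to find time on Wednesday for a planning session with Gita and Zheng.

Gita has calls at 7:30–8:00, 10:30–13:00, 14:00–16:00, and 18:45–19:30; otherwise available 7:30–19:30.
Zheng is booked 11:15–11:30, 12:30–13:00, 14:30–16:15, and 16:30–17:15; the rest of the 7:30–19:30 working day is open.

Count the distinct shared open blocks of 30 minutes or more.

Gita free within 07:30–19:30: 08:00–10:30, 13:00–14:00, 16:00–18:45.
Zheng free within 07:30–19:30: 07:30–11:15, 11:30–12:30, 13:00–14:30, 16:15–16:30, 17:15–19:30.
Gita ∩ Zheng: 08:00–10:30, 13:00–14:00, 16:15–16:30, 17:15–18:45.
Windows ≥ 30 min: 08:00–10:30, 13:00–14:00, 17:15–18:45.
That's 3 windows.

3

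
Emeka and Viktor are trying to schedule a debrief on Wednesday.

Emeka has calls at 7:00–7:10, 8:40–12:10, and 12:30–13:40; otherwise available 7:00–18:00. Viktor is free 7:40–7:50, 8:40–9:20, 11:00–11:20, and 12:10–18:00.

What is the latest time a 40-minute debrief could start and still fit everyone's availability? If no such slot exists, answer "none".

Emeka free within 07:00–18:00: 07:10–08:40, 12:10–12:30, 13:40–18:00.
Emeka ∩ Viktor: 07:40–07:50, 12:10–12:30, 13:40–18:00.
Windows ≥ 40 min: 13:40–18:00.
Latest start in the last window 13:40–18:00 is 18:00 − 40 min = 17:20.

17:20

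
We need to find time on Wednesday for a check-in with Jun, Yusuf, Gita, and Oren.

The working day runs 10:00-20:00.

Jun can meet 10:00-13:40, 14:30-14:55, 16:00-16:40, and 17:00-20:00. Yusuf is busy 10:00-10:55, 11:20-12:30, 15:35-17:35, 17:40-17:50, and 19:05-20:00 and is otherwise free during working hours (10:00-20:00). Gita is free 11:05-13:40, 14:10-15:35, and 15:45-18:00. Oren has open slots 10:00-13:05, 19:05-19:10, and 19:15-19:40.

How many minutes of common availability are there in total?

50 minutes

Yusuf free within 10:00–20:00: 10:55–11:20, 12:30–15:35, 17:35–17:40, 17:50–19:05.
Jun ∩ Yusuf: 10:55–11:20, 12:30–13:40, 14:30–14:55, 17:35–17:40, 17:50–19:05.
Jun ∩ Yusuf ∩ Gita: 11:05–11:20, 12:30–13:40, 14:30–14:55, 17:35–17:40, 17:50–18:00.
Jun ∩ Yusuf ∩ Gita ∩ Oren: 11:05–11:20, 12:30–13:05.
Total common minutes: 15 + 35 = 50.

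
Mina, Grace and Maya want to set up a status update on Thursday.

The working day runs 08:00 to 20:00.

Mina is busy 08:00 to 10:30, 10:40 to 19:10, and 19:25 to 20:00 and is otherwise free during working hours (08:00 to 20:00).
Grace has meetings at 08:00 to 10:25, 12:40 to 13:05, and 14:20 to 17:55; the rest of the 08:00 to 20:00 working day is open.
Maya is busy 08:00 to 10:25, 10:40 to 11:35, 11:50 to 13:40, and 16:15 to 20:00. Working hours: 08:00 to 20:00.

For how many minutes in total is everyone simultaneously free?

Mina free within 08:00–20:00: 10:30–10:40, 19:10–19:25.
Grace free within 08:00–20:00: 10:25–12:40, 13:05–14:20, 17:55–20:00.
Maya free within 08:00–20:00: 10:25–10:40, 11:35–11:50, 13:40–16:15.
Mina ∩ Grace: 10:30–10:40, 19:10–19:25.
Mina ∩ Grace ∩ Maya: 10:30–10:40.
Total common minutes: 10.

10 minutes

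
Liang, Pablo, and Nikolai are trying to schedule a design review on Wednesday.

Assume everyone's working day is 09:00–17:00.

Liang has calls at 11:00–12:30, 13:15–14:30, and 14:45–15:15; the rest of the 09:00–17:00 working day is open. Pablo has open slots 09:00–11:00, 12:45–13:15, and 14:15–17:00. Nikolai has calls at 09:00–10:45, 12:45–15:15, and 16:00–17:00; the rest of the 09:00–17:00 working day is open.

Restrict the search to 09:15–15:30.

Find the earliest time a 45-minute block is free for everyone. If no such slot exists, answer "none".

Liang free within 09:00–17:00: 09:00–11:00, 12:30–13:15, 14:30–14:45, 15:15–17:00.
Nikolai free within 09:00–17:00: 10:45–12:45, 15:15–16:00.
Liang ∩ Pablo: 09:00–11:00, 12:45–13:15, 14:30–14:45, 15:15–17:00.
Liang ∩ Pablo ∩ Nikolai: 10:45–11:00, 15:15–16:00.
Restricted to 09:15–15:30: 10:45–11:00, 15:15–15:30.
Windows ≥ 45 min: (none).

none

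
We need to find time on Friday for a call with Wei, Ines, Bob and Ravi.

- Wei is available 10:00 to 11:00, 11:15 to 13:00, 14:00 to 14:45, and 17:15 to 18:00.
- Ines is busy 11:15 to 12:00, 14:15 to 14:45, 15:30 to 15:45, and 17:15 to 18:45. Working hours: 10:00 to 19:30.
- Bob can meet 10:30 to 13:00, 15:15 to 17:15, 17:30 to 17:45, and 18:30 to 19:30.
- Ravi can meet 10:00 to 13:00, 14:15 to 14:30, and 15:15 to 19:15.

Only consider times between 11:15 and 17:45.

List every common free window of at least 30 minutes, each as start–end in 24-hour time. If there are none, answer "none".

Ines free within 10:00–19:30: 10:00–11:15, 12:00–14:15, 14:45–15:30, 15:45–17:15, 18:45–19:30.
Wei ∩ Ines: 10:00–11:00, 12:00–13:00, 14:00–14:15.
Wei ∩ Ines ∩ Bob: 10:30–11:00, 12:00–13:00.
Wei ∩ Ines ∩ Bob ∩ Ravi: 10:30–11:00, 12:00–13:00.
Restricted to 11:15–17:45: 12:00–13:00.
Windows ≥ 30 min: 12:00–13:00.

12:00–13:00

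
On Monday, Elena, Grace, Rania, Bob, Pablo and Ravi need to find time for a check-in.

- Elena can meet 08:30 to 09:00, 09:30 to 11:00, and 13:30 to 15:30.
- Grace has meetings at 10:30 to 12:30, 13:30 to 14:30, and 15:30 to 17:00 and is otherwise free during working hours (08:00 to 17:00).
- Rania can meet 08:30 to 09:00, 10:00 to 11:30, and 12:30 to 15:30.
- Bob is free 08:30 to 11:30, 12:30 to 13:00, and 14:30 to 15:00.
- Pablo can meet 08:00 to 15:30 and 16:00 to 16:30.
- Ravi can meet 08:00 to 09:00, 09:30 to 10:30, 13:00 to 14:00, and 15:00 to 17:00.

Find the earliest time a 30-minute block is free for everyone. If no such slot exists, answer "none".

08:30

Grace free within 08:00–17:00: 08:00–10:30, 12:30–13:30, 14:30–15:30.
Elena ∩ Grace: 08:30–09:00, 09:30–10:30, 14:30–15:30.
Elena ∩ Grace ∩ Rania: 08:30–09:00, 10:00–10:30, 14:30–15:30.
Elena ∩ Grace ∩ Rania ∩ Bob: 08:30–09:00, 10:00–10:30, 14:30–15:00.
Elena ∩ Grace ∩ Rania ∩ Bob ∩ Pablo: 08:30–09:00, 10:00–10:30, 14:30–15:00.
Elena ∩ Grace ∩ Rania ∩ Bob ∩ Pablo ∩ Ravi: 08:30–09:00, 10:00–10:30.
Windows ≥ 30 min: 08:30–09:00, 10:00–10:30.
Earliest such window starts at 08:30.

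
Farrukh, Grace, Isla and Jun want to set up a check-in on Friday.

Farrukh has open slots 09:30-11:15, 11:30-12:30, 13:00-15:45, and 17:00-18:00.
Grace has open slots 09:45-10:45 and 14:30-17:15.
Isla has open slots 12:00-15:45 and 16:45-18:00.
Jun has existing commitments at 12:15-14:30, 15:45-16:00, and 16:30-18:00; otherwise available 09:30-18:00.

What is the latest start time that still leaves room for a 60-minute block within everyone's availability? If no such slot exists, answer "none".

14:45

Jun free within 09:30–18:00: 09:30–12:15, 14:30–15:45, 16:00–16:30.
Farrukh ∩ Grace: 09:45–10:45, 14:30–15:45, 17:00–17:15.
Farrukh ∩ Grace ∩ Isla: 14:30–15:45, 17:00–17:15.
Farrukh ∩ Grace ∩ Isla ∩ Jun: 14:30–15:45.
Windows ≥ 60 min: 14:30–15:45.
Latest start in the last window 14:30–15:45 is 15:45 − 60 min = 14:45.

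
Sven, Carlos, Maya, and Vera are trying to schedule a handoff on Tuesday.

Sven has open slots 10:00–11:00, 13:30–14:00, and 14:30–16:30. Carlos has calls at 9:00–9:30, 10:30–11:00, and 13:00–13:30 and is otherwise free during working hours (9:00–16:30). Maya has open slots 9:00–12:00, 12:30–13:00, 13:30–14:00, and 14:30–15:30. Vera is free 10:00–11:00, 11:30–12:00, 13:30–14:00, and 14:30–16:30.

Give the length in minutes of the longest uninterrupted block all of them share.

60 minutes

Carlos free within 09:00–16:30: 09:30–10:30, 11:00–13:00, 13:30–16:30.
Sven ∩ Carlos: 10:00–10:30, 13:30–14:00, 14:30–16:30.
Sven ∩ Carlos ∩ Maya: 10:00–10:30, 13:30–14:00, 14:30–15:30.
Sven ∩ Carlos ∩ Maya ∩ Vera: 10:00–10:30, 13:30–14:00, 14:30–15:30.
Common window lengths: 30, 30, 60 min; longest is 60.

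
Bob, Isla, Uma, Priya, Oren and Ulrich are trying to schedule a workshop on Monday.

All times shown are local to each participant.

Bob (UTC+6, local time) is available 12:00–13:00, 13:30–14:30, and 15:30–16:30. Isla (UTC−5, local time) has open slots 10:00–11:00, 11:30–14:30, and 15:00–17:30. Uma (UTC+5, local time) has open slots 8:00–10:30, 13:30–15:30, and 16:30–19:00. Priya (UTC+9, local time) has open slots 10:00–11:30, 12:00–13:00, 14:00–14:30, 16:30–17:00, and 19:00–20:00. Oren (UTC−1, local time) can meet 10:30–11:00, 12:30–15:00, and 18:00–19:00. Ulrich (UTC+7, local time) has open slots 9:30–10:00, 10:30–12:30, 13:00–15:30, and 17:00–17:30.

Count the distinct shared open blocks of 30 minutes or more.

Bob → UTC: 06:00–07:00, 07:30–08:30, 09:30–10:30.
Isla → UTC: 15:00–16:00, 16:30–19:30, 20:00–22:30.
Uma → UTC: 03:00–05:30, 08:30–10:30, 11:30–14:00.
Priya → UTC: 01:00–02:30, 03:00–04:00, 05:00–05:30, 07:30–08:00, 10:00–11:00.
Oren → UTC: 11:30–12:00, 13:30–16:00, 19:00–20:00.
Ulrich → UTC: 02:30–03:00, 03:30–05:30, 06:00–08:30, 10:00–10:30.
Bob ∩ Isla: (none).
Bob ∩ Isla ∩ Uma: (none).
Bob ∩ Isla ∩ Uma ∩ Priya: (none).
Bob ∩ Isla ∩ Uma ∩ Priya ∩ Oren: (none).
Bob ∩ Isla ∩ Uma ∩ Priya ∩ Oren ∩ Ulrich: (none).
Windows ≥ 30 min: (none).
That's 0 windows.

0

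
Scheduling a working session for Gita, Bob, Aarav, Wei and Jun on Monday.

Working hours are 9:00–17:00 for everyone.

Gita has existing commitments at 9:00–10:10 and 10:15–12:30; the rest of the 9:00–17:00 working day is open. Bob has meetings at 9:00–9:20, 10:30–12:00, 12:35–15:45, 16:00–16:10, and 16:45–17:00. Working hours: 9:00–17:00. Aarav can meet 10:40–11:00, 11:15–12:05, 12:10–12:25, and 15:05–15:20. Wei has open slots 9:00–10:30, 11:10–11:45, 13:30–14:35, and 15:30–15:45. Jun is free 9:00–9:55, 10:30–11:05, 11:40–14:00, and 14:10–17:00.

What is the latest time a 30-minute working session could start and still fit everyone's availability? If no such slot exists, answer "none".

Gita free within 09:00–17:00: 10:10–10:15, 12:30–17:00.
Bob free within 09:00–17:00: 09:20–10:30, 12:00–12:35, 15:45–16:00, 16:10–16:45.
Gita ∩ Bob: 10:10–10:15, 12:30–12:35, 15:45–16:00, 16:10–16:45.
Gita ∩ Bob ∩ Aarav: (none).
Gita ∩ Bob ∩ Aarav ∩ Wei: (none).
Gita ∩ Bob ∩ Aarav ∩ Wei ∩ Jun: (none).
Windows ≥ 30 min: (none).

none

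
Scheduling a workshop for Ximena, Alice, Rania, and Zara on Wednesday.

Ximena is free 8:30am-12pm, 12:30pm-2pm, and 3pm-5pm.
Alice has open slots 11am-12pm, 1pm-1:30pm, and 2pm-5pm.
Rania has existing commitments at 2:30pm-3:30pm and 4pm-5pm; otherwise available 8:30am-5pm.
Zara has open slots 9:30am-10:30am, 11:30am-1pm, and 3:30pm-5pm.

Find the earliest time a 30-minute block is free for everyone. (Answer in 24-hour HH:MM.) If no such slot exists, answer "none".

Rania free within 08:30–17:00: 08:30–14:30, 15:30–16:00.
Ximena ∩ Alice: 11:00–12:00, 13:00–13:30, 15:00–17:00.
Ximena ∩ Alice ∩ Rania: 11:00–12:00, 13:00–13:30, 15:30–16:00.
Ximena ∩ Alice ∩ Rania ∩ Zara: 11:30–12:00, 15:30–16:00.
Windows ≥ 30 min: 11:30–12:00, 15:30–16:00.
Earliest such window starts at 11:30.

11:30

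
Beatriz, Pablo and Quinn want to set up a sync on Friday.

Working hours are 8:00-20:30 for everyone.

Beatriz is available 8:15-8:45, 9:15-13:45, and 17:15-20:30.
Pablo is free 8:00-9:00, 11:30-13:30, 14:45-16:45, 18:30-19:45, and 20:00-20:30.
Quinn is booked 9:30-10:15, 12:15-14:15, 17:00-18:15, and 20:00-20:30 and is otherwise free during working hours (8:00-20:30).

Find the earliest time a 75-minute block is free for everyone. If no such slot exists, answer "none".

Quinn free within 08:00–20:30: 08:00–09:30, 10:15–12:15, 14:15–17:00, 18:15–20:00.
Beatriz ∩ Pablo: 08:15–08:45, 11:30–13:30, 18:30–19:45, 20:00–20:30.
Beatriz ∩ Pablo ∩ Quinn: 08:15–08:45, 11:30–12:15, 18:30–19:45.
Windows ≥ 75 min: 18:30–19:45.
Earliest such window starts at 18:30.

18:30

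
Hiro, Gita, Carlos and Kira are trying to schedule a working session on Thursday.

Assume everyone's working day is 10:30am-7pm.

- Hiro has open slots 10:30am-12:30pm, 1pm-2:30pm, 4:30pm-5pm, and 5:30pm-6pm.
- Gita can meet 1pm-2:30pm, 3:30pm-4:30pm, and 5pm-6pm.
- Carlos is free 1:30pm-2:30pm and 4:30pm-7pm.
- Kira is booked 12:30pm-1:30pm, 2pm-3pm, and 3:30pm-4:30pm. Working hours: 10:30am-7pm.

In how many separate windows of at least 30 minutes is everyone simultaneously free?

2

Kira free within 10:30–19:00: 10:30–12:30, 13:30–14:00, 15:00–15:30, 16:30–19:00.
Hiro ∩ Gita: 13:00–14:30, 17:30–18:00.
Hiro ∩ Gita ∩ Carlos: 13:30–14:30, 17:30–18:00.
Hiro ∩ Gita ∩ Carlos ∩ Kira: 13:30–14:00, 17:30–18:00.
Windows ≥ 30 min: 13:30–14:00, 17:30–18:00.
That's 2 windows.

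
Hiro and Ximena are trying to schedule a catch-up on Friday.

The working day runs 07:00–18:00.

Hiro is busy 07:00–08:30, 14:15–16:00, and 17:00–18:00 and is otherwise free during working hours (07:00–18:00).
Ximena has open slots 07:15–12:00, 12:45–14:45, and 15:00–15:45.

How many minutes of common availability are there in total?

300 minutes

Hiro free within 07:00–18:00: 08:30–14:15, 16:00–17:00.
Hiro ∩ Ximena: 08:30–12:00, 12:45–14:15.
Total common minutes: 210 + 90 = 300.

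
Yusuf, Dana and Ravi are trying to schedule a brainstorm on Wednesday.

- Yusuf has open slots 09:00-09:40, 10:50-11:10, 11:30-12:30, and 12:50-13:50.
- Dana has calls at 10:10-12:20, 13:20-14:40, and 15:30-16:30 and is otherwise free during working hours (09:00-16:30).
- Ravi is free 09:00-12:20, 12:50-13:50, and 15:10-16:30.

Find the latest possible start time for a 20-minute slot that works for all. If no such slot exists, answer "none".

Dana free within 09:00–16:30: 09:00–10:10, 12:20–13:20, 14:40–15:30.
Yusuf ∩ Dana: 09:00–09:40, 12:20–12:30, 12:50–13:20.
Yusuf ∩ Dana ∩ Ravi: 09:00–09:40, 12:50–13:20.
Windows ≥ 20 min: 09:00–09:40, 12:50–13:20.
Latest start in the last window 12:50–13:20 is 13:20 − 20 min = 13:00.

13:00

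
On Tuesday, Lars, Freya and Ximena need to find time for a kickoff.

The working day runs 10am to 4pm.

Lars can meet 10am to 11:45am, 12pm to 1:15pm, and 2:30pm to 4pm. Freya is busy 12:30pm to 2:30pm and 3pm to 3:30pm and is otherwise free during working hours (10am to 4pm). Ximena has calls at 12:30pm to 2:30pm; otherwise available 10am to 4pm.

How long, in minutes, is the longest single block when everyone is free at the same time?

Freya free within 10:00–16:00: 10:00–12:30, 14:30–15:00, 15:30–16:00.
Ximena free within 10:00–16:00: 10:00–12:30, 14:30–16:00.
Lars ∩ Freya: 10:00–11:45, 12:00–12:30, 14:30–15:00, 15:30–16:00.
Lars ∩ Freya ∩ Ximena: 10:00–11:45, 12:00–12:30, 14:30–15:00, 15:30–16:00.
Common window lengths: 105, 30, 30, 30 min; longest is 105.

105 minutes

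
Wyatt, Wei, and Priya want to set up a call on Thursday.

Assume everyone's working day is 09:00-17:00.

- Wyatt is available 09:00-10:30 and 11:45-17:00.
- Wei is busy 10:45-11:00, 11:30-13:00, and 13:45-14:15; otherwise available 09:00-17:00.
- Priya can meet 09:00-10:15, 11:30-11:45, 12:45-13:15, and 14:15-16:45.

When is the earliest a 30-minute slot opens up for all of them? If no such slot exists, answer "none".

Wei free within 09:00–17:00: 09:00–10:45, 11:00–11:30, 13:00–13:45, 14:15–17:00.
Wyatt ∩ Wei: 09:00–10:30, 13:00–13:45, 14:15–17:00.
Wyatt ∩ Wei ∩ Priya: 09:00–10:15, 13:00–13:15, 14:15–16:45.
Windows ≥ 30 min: 09:00–10:15, 14:15–16:45.
Earliest such window starts at 09:00.

09:00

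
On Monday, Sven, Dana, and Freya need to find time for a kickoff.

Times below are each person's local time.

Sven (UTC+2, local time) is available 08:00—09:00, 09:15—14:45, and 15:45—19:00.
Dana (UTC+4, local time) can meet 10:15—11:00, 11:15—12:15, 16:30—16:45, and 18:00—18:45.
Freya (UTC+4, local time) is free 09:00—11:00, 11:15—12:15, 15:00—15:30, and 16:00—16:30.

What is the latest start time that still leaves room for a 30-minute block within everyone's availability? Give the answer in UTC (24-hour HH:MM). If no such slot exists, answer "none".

07:45

Sven → UTC: 06:00–07:00, 07:15–12:45, 13:45–17:00.
Dana → UTC: 06:15–07:00, 07:15–08:15, 12:30–12:45, 14:00–14:45.
Freya → UTC: 05:00–07:00, 07:15–08:15, 11:00–11:30, 12:00–12:30.
Sven ∩ Dana: 06:15–07:00, 07:15–08:15, 12:30–12:45, 14:00–14:45.
Sven ∩ Dana ∩ Freya: 06:15–07:00, 07:15–08:15.
Windows ≥ 30 min: 06:15–07:00, 07:15–08:15.
Latest start in the last window 07:15–08:15 is 08:15 − 30 min = 07:45.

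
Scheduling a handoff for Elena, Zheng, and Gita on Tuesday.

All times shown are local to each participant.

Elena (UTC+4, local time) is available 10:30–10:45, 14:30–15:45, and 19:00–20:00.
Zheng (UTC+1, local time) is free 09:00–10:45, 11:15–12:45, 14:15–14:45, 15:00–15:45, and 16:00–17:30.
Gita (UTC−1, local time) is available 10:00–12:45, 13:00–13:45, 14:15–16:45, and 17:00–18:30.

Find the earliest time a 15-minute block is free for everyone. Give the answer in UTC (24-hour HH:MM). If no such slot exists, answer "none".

Elena → UTC: 06:30–06:45, 10:30–11:45, 15:00–16:00.
Zheng → UTC: 08:00–09:45, 10:15–11:45, 13:15–13:45, 14:00–14:45, 15:00–16:30.
Gita → UTC: 11:00–13:45, 14:00–14:45, 15:15–17:45, 18:00–19:30.
Elena ∩ Zheng: 10:30–11:45, 15:00–16:00.
Elena ∩ Zheng ∩ Gita: 11:00–11:45, 15:15–16:00.
Windows ≥ 15 min: 11:00–11:45, 15:15–16:00.
Earliest such window starts at 11:00.

11:00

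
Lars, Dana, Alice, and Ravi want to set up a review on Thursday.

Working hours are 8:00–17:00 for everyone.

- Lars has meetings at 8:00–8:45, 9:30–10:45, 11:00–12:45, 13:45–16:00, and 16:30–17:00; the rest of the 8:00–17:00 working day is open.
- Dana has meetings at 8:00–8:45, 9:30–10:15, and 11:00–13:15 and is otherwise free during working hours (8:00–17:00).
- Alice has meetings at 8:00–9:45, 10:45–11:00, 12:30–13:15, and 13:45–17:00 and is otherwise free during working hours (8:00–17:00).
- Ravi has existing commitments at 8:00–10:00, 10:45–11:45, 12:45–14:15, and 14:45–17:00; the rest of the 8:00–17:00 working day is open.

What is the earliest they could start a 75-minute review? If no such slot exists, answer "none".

Lars free within 08:00–17:00: 08:45–09:30, 10:45–11:00, 12:45–13:45, 16:00–16:30.
Dana free within 08:00–17:00: 08:45–09:30, 10:15–11:00, 13:15–17:00.
Alice free within 08:00–17:00: 09:45–10:45, 11:00–12:30, 13:15–13:45.
Ravi free within 08:00–17:00: 10:00–10:45, 11:45–12:45, 14:15–14:45.
Lars ∩ Dana: 08:45–09:30, 10:45–11:00, 13:15–13:45, 16:00–16:30.
Lars ∩ Dana ∩ Alice: 13:15–13:45.
Lars ∩ Dana ∩ Alice ∩ Ravi: (none).
Windows ≥ 75 min: (none).

none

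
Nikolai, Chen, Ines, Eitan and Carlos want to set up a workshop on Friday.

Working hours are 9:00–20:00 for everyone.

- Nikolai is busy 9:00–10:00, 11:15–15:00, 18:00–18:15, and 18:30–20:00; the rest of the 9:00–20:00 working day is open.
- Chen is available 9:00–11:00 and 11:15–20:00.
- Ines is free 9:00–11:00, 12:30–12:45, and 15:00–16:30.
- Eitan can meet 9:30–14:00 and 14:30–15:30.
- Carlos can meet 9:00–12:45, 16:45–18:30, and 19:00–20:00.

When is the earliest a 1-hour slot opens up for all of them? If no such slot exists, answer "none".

Nikolai free within 09:00–20:00: 10:00–11:15, 15:00–18:00, 18:15–18:30.
Nikolai ∩ Chen: 10:00–11:00, 15:00–18:00, 18:15–18:30.
Nikolai ∩ Chen ∩ Ines: 10:00–11:00, 15:00–16:30.
Nikolai ∩ Chen ∩ Ines ∩ Eitan: 10:00–11:00, 15:00–15:30.
Nikolai ∩ Chen ∩ Ines ∩ Eitan ∩ Carlos: 10:00–11:00.
Windows ≥ 60 min: 10:00–11:00.
Earliest such window starts at 10:00.

10:00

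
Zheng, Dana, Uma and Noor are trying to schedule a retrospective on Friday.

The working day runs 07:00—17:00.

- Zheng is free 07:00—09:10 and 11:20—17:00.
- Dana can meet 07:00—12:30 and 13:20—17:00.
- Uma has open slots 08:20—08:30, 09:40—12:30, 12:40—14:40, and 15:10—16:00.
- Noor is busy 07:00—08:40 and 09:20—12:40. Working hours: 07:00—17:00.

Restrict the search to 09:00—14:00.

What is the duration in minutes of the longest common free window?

Noor free within 07:00–17:00: 08:40–09:20, 12:40–17:00.
Zheng ∩ Dana: 07:00–09:10, 11:20–12:30, 13:20–17:00.
Zheng ∩ Dana ∩ Uma: 08:20–08:30, 11:20–12:30, 13:20–14:40, 15:10–16:00.
Zheng ∩ Dana ∩ Uma ∩ Noor: 13:20–14:40, 15:10–16:00.
Restricted to 09:00–14:00: 13:20–14:00.
Single common window of 40 minutes.

40 minutes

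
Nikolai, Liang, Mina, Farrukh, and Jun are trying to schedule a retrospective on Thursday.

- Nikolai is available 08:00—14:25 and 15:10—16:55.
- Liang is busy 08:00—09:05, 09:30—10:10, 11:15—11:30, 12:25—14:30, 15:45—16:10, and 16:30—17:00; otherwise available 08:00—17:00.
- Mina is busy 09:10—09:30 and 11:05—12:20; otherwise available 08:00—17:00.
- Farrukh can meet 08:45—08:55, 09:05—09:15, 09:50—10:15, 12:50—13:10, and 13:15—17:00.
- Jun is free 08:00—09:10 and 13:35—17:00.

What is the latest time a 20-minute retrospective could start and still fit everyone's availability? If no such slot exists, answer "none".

Liang free within 08:00–17:00: 09:05–09:30, 10:10–11:15, 11:30–12:25, 14:30–15:45, 16:10–16:30.
Mina free within 08:00–17:00: 08:00–09:10, 09:30–11:05, 12:20–17:00.
Nikolai ∩ Liang: 09:05–09:30, 10:10–11:15, 11:30–12:25, 15:10–15:45, 16:10–16:30.
Nikolai ∩ Liang ∩ Mina: 09:05–09:10, 10:10–11:05, 12:20–12:25, 15:10–15:45, 16:10–16:30.
Nikolai ∩ Liang ∩ Mina ∩ Farrukh: 09:05–09:10, 10:10–10:15, 15:10–15:45, 16:10–16:30.
Nikolai ∩ Liang ∩ Mina ∩ Farrukh ∩ Jun: 09:05–09:10, 15:10–15:45, 16:10–16:30.
Windows ≥ 20 min: 15:10–15:45, 16:10–16:30.
Latest start in the last window 16:10–16:30 is 16:30 − 20 min = 16:10.

16:10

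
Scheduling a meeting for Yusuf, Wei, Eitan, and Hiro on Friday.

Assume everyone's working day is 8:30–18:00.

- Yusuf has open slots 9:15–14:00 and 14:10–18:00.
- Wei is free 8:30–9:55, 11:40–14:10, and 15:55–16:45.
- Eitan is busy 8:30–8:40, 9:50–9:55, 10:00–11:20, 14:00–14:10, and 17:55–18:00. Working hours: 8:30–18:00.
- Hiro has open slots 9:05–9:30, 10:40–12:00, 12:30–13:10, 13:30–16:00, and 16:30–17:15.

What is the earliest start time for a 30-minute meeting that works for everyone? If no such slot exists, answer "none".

12:30

Eitan free within 08:30–18:00: 08:40–09:50, 09:55–10:00, 11:20–14:00, 14:10–17:55.
Yusuf ∩ Wei: 09:15–09:55, 11:40–14:00, 15:55–16:45.
Yusuf ∩ Wei ∩ Eitan: 09:15–09:50, 11:40–14:00, 15:55–16:45.
Yusuf ∩ Wei ∩ Eitan ∩ Hiro: 09:15–09:30, 11:40–12:00, 12:30–13:10, 13:30–14:00, 15:55–16:00, 16:30–16:45.
Windows ≥ 30 min: 12:30–13:10, 13:30–14:00.
Earliest such window starts at 12:30.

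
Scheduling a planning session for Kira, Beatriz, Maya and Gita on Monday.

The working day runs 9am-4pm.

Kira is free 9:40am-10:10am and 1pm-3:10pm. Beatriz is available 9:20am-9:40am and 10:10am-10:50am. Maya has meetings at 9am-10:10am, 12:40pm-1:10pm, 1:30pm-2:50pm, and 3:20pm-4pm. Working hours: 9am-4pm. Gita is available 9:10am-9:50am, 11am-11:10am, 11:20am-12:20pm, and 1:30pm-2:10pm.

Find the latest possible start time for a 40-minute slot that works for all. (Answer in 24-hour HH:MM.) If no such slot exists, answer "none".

Maya free within 09:00–16:00: 10:10–12:40, 13:10–13:30, 14:50–15:20.
Kira ∩ Beatriz: (none).
Kira ∩ Beatriz ∩ Maya: (none).
Kira ∩ Beatriz ∩ Maya ∩ Gita: (none).
Windows ≥ 40 min: (none).

none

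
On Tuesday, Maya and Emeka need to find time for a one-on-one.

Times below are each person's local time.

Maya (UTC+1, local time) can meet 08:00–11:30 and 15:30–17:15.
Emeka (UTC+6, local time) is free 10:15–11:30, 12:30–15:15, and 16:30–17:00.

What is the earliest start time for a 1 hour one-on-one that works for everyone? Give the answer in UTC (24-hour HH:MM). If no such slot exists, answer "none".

07:00

Maya → UTC: 07:00–10:30, 14:30–16:15.
Emeka → UTC: 04:15–05:30, 06:30–09:15, 10:30–11:00.
Maya ∩ Emeka: 07:00–09:15.
Windows ≥ 60 min: 07:00–09:15.
Earliest such window starts at 07:00.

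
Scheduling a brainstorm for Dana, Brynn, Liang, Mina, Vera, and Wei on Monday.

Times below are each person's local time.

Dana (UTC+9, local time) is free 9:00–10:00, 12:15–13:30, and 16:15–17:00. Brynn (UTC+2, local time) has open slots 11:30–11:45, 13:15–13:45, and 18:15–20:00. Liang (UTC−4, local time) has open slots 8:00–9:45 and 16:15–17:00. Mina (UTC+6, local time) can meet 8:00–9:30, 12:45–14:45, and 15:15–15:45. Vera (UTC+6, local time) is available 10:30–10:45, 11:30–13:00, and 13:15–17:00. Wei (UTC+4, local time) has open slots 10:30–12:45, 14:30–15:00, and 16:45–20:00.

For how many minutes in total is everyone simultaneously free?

0 minutes

Dana → UTC: 00:00–01:00, 03:15–04:30, 07:15–08:00.
Brynn → UTC: 09:30–09:45, 11:15–11:45, 16:15–18:00.
Liang → UTC: 12:00–13:45, 20:15–21:00.
Mina → UTC: 02:00–03:30, 06:45–08:45, 09:15–09:45.
Vera → UTC: 04:30–04:45, 05:30–07:00, 07:15–11:00.
Wei → UTC: 06:30–08:45, 10:30–11:00, 12:45–16:00.
Dana ∩ Brynn: (none).
Dana ∩ Brynn ∩ Liang: (none).
Dana ∩ Brynn ∩ Liang ∩ Mina: (none).
Dana ∩ Brynn ∩ Liang ∩ Mina ∩ Vera: (none).
Dana ∩ Brynn ∩ Liang ∩ Mina ∩ Vera ∩ Wei: (none).
Total common minutes: 0.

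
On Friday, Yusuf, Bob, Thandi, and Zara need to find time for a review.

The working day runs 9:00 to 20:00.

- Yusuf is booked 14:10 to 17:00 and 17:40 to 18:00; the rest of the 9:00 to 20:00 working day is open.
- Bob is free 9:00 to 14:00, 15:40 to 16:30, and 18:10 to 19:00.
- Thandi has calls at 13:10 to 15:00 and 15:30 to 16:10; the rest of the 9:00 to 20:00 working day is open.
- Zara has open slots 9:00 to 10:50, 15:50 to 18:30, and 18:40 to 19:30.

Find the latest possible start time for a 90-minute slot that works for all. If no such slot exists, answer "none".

09:20

Yusuf free within 09:00–20:00: 09:00–14:10, 17:00–17:40, 18:00–20:00.
Thandi free within 09:00–20:00: 09:00–13:10, 15:00–15:30, 16:10–20:00.
Yusuf ∩ Bob: 09:00–14:00, 18:10–19:00.
Yusuf ∩ Bob ∩ Thandi: 09:00–13:10, 18:10–19:00.
Yusuf ∩ Bob ∩ Thandi ∩ Zara: 09:00–10:50, 18:10–18:30, 18:40–19:00.
Windows ≥ 90 min: 09:00–10:50.
Latest start in the last window 09:00–10:50 is 10:50 − 90 min = 09:20.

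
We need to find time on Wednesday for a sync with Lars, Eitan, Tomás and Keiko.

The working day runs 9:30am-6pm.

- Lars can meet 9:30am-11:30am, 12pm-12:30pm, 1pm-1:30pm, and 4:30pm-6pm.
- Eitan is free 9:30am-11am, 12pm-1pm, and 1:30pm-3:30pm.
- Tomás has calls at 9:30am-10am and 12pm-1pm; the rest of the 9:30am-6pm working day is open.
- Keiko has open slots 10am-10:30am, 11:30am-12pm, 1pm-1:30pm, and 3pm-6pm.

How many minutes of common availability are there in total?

Tomás free within 09:30–18:00: 10:00–12:00, 13:00–18:00.
Lars ∩ Eitan: 09:30–11:00, 12:00–12:30.
Lars ∩ Eitan ∩ Tomás: 10:00–11:00.
Lars ∩ Eitan ∩ Tomás ∩ Keiko: 10:00–10:30.
Total common minutes: 30.

30 minutes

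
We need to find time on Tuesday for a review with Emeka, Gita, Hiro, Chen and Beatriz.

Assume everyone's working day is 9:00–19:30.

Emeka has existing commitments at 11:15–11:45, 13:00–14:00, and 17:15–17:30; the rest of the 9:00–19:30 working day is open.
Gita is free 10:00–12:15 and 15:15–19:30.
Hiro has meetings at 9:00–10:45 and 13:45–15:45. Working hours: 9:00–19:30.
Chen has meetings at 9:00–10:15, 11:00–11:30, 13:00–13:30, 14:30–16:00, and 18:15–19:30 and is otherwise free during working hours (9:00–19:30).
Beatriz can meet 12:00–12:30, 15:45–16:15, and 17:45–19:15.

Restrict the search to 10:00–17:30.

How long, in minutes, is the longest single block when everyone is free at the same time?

Emeka free within 09:00–19:30: 09:00–11:15, 11:45–13:00, 14:00–17:15, 17:30–19:30.
Hiro free within 09:00–19:30: 10:45–13:45, 15:45–19:30.
Chen free within 09:00–19:30: 10:15–11:00, 11:30–13:00, 13:30–14:30, 16:00–18:15.
Emeka ∩ Gita: 10:00–11:15, 11:45–12:15, 15:15–17:15, 17:30–19:30.
Emeka ∩ Gita ∩ Hiro: 10:45–11:15, 11:45–12:15, 15:45–17:15, 17:30–19:30.
Emeka ∩ Gita ∩ Hiro ∩ Chen: 10:45–11:00, 11:45–12:15, 16:00–17:15, 17:30–18:15.
Emeka ∩ Gita ∩ Hiro ∩ Chen ∩ Beatriz: 12:00–12:15, 16:00–16:15, 17:45–18:15.
Restricted to 10:00–17:30: 12:00–12:15, 16:00–16:15.
Common window lengths: 15, 15 min; longest is 15.

15 minutes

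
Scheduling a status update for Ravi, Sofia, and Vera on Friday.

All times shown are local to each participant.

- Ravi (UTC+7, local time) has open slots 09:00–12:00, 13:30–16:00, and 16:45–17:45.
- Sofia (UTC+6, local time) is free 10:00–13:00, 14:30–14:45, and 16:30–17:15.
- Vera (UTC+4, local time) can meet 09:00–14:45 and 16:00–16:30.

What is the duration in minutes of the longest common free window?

30 minutes

Ravi → UTC: 02:00–05:00, 06:30–09:00, 09:45–10:45.
Sofia → UTC: 04:00–07:00, 08:30–08:45, 10:30–11:15.
Vera → UTC: 05:00–10:45, 12:00–12:30.
Ravi ∩ Sofia: 04:00–05:00, 06:30–07:00, 08:30–08:45, 10:30–10:45.
Ravi ∩ Sofia ∩ Vera: 06:30–07:00, 08:30–08:45, 10:30–10:45.
Common window lengths: 30, 15, 15 min; longest is 30.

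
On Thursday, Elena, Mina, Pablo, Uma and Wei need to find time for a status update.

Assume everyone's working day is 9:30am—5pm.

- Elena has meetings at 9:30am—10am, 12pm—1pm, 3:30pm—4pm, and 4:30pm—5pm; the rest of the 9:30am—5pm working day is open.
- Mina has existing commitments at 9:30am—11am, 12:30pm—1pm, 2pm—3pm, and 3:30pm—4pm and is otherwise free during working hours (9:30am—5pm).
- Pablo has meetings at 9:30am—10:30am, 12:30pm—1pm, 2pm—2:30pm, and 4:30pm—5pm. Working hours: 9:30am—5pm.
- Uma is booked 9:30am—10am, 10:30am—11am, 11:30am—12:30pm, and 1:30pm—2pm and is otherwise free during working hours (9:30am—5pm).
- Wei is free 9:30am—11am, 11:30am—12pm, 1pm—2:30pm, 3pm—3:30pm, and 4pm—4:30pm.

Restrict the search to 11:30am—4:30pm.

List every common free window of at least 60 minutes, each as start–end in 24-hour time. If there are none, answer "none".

none

Elena free within 09:30–17:00: 10:00–12:00, 13:00–15:30, 16:00–16:30.
Mina free within 09:30–17:00: 11:00–12:30, 13:00–14:00, 15:00–15:30, 16:00–17:00.
Pablo free within 09:30–17:00: 10:30–12:30, 13:00–14:00, 14:30–16:30.
Uma free within 09:30–17:00: 10:00–10:30, 11:00–11:30, 12:30–13:30, 14:00–17:00.
Elena ∩ Mina: 11:00–12:00, 13:00–14:00, 15:00–15:30, 16:00–16:30.
Elena ∩ Mina ∩ Pablo: 11:00–12:00, 13:00–14:00, 15:00–15:30, 16:00–16:30.
Elena ∩ Mina ∩ Pablo ∩ Uma: 11:00–11:30, 13:00–13:30, 15:00–15:30, 16:00–16:30.
Elena ∩ Mina ∩ Pablo ∩ Uma ∩ Wei: 13:00–13:30, 15:00–15:30, 16:00–16:30.
Restricted to 11:30–16:30: 13:00–13:30, 15:00–15:30, 16:00–16:30.
Windows ≥ 60 min: (none).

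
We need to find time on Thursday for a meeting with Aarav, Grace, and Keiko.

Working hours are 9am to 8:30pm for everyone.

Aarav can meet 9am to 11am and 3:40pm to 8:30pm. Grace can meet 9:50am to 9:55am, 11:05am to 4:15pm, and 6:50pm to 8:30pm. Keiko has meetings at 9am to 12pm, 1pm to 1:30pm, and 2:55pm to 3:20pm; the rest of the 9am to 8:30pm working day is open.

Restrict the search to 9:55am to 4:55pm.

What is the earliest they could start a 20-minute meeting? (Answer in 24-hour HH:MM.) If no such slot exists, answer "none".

15:40

Keiko free within 09:00–20:30: 12:00–13:00, 13:30–14:55, 15:20–20:30.
Aarav ∩ Grace: 09:50–09:55, 15:40–16:15, 18:50–20:30.
Aarav ∩ Grace ∩ Keiko: 15:40–16:15, 18:50–20:30.
Restricted to 09:55–16:55: 15:40–16:15.
Windows ≥ 20 min: 15:40–16:15.
Earliest such window starts at 15:40.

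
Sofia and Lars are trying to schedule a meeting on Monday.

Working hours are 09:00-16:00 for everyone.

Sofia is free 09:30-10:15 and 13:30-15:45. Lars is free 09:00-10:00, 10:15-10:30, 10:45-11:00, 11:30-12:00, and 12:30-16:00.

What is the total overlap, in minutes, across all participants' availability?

Sofia ∩ Lars: 09:30–10:00, 13:30–15:45.
Total common minutes: 30 + 135 = 165.

165 minutes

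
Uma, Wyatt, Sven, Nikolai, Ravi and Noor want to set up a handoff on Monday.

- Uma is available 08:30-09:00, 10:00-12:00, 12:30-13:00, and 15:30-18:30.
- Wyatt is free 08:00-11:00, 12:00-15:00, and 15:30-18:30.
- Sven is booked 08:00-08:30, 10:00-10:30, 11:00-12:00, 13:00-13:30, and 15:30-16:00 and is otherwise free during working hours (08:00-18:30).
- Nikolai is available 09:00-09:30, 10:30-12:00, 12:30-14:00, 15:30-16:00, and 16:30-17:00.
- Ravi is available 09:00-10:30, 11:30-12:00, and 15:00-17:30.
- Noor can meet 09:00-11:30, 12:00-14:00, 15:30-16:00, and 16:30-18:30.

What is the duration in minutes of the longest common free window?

Sven free within 08:00–18:30: 08:30–10:00, 10:30–11:00, 12:00–13:00, 13:30–15:30, 16:00–18:30.
Uma ∩ Wyatt: 08:30–09:00, 10:00–11:00, 12:30–13:00, 15:30–18:30.
Uma ∩ Wyatt ∩ Sven: 08:30–09:00, 10:30–11:00, 12:30–13:00, 16:00–18:30.
Uma ∩ Wyatt ∩ Sven ∩ Nikolai: 10:30–11:00, 12:30–13:00, 16:30–17:00.
Uma ∩ Wyatt ∩ Sven ∩ Nikolai ∩ Ravi: 16:30–17:00.
Uma ∩ Wyatt ∩ Sven ∩ Nikolai ∩ Ravi ∩ Noor: 16:30–17:00.
Single common window of 30 minutes.

30 minutes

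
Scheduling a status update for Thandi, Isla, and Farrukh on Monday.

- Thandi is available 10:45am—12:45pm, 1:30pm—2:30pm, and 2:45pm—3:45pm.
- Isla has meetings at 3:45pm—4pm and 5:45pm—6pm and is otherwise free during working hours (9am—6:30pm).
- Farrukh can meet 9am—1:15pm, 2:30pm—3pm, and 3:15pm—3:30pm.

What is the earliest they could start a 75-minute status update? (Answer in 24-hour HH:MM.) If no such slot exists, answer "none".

Isla free within 09:00–18:30: 09:00–15:45, 16:00–17:45, 18:00–18:30.
Thandi ∩ Isla: 10:45–12:45, 13:30–14:30, 14:45–15:45.
Thandi ∩ Isla ∩ Farrukh: 10:45–12:45, 14:45–15:00, 15:15–15:30.
Windows ≥ 75 min: 10:45–12:45.
Earliest such window starts at 10:45.

10:45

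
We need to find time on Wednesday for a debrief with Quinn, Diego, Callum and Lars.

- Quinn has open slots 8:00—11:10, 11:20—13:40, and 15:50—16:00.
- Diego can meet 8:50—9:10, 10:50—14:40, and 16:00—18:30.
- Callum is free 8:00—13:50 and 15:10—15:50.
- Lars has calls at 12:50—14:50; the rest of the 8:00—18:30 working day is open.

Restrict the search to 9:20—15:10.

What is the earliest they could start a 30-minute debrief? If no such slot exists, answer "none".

11:20

Lars free within 08:00–18:30: 08:00–12:50, 14:50–18:30.
Quinn ∩ Diego: 08:50–09:10, 10:50–11:10, 11:20–13:40.
Quinn ∩ Diego ∩ Callum: 08:50–09:10, 10:50–11:10, 11:20–13:40.
Quinn ∩ Diego ∩ Callum ∩ Lars: 08:50–09:10, 10:50–11:10, 11:20–12:50.
Restricted to 09:20–15:10: 10:50–11:10, 11:20–12:50.
Windows ≥ 30 min: 11:20–12:50.
Earliest such window starts at 11:20.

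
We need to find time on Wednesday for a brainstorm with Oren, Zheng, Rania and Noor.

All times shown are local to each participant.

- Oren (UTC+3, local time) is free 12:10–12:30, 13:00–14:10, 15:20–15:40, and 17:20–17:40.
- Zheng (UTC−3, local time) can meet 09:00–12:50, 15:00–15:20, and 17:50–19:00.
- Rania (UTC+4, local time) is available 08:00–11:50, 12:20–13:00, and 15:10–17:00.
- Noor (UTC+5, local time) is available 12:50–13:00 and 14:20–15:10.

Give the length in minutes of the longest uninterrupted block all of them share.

Oren → UTC: 09:10–09:30, 10:00–11:10, 12:20–12:40, 14:20–14:40.
Zheng → UTC: 12:00–15:50, 18:00–18:20, 20:50–22:00.
Rania → UTC: 04:00–07:50, 08:20–09:00, 11:10–13:00.
Noor → UTC: 07:50–08:00, 09:20–10:10.
Oren ∩ Zheng: 12:20–12:40, 14:20–14:40.
Oren ∩ Zheng ∩ Rania: 12:20–12:40.
Oren ∩ Zheng ∩ Rania ∩ Noor: (none).
No common window.

0 minutes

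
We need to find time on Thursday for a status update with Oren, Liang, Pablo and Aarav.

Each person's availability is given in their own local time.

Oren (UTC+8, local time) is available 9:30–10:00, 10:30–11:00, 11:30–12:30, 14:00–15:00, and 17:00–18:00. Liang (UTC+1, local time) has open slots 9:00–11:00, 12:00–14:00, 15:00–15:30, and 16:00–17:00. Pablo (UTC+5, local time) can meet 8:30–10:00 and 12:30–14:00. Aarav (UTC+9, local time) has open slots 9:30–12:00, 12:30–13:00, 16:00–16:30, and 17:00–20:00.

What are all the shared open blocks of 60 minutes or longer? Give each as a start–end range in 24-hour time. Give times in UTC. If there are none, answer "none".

Oren → UTC: 01:30–02:00, 02:30–03:00, 03:30–04:30, 06:00–07:00, 09:00–10:00.
Liang → UTC: 08:00–10:00, 11:00–13:00, 14:00–14:30, 15:00–16:00.
Pablo → UTC: 03:30–05:00, 07:30–09:00.
Aarav → UTC: 00:30–03:00, 03:30–04:00, 07:00–07:30, 08:00–11:00.
Oren ∩ Liang: 09:00–10:00.
Oren ∩ Liang ∩ Pablo: (none).
Oren ∩ Liang ∩ Pablo ∩ Aarav: (none).
Windows ≥ 60 min: (none).

none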